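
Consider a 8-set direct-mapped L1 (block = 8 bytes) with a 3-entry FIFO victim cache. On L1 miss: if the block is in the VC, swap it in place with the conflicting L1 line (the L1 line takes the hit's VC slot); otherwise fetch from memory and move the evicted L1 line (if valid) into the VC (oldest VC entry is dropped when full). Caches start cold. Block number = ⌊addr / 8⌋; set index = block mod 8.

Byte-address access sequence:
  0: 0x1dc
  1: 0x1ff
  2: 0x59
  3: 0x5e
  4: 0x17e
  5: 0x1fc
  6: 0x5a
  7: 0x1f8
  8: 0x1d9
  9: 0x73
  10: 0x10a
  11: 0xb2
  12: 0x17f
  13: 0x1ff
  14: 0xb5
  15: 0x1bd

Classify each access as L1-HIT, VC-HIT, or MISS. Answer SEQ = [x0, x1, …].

SEQ = [MISS, MISS, MISS, L1-HIT, MISS, VC-HIT, L1-HIT, L1-HIT, VC-HIT, MISS, MISS, MISS, VC-HIT, VC-HIT, L1-HIT, MISS]

#0 0x1dc→b59/s3 MISS; vc=[]
#1 0x1ff→b63/s7 MISS; vc=[]
#2 0x59→b11/s3 MISS; vc=[59]
#3 0x5e→b11/s3 L1-HIT; vc=[59]
#4 0x17e→b47/s7 MISS; vc=[59,63]
#5 0x1fc→b63/s7 VC-HIT; vc=[59,47]
#6 0x5a→b11/s3 L1-HIT; vc=[59,47]
#7 0x1f8→b63/s7 L1-HIT; vc=[59,47]
#8 0x1d9→b59/s3 VC-HIT; vc=[11,47]
#9 0x73→b14/s6 MISS; vc=[11,47]
#10 0x10a→b33/s1 MISS; vc=[11,47]
#11 0xb2→b22/s6 MISS; vc=[11,47,14]
#12 0x17f→b47/s7 VC-HIT; vc=[11,63,14]
#13 0x1ff→b63/s7 VC-HIT; vc=[11,47,14]
#14 0xb5→b22/s6 L1-HIT; vc=[11,47,14]
#15 0x1bd→b55/s7 MISS; vc=[47,14,63]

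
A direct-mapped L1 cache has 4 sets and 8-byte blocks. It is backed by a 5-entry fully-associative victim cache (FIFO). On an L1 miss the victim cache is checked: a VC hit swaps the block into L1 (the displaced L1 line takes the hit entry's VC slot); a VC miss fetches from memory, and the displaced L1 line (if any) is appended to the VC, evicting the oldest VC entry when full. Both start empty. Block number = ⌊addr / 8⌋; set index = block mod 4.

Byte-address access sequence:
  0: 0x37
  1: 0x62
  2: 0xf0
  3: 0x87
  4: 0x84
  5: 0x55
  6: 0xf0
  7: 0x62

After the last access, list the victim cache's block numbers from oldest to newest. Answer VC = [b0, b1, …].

0: 0x37 (blk 6, set 2) → MISS  vc=[]
1: 0x62 (blk 12, set 0) → MISS  vc=[]
2: 0xf0 (blk 30, set 2) → MISS  vc=[6]
3: 0x87 (blk 16, set 0) → MISS  vc=[6, 12]
4: 0x84 (blk 16, set 0) → L1-HIT  vc=[6, 12]
5: 0x55 (blk 10, set 2) → MISS  vc=[6, 12, 30]
6: 0xf0 (blk 30, set 2) → VC-HIT  vc=[6, 12, 10]
7: 0x62 (blk 12, set 0) → VC-HIT  vc=[6, 16, 10]

VC = [6, 16, 10]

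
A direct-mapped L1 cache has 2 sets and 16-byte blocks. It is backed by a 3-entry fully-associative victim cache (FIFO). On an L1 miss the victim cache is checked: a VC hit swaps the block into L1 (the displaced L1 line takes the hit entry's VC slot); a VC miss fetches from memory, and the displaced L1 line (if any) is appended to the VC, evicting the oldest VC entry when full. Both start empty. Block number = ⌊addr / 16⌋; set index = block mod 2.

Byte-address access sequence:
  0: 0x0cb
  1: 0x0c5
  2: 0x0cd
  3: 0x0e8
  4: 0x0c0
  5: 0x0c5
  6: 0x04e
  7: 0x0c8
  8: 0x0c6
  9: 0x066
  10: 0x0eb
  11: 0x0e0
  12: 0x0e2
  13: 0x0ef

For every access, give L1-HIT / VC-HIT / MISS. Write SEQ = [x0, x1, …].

SEQ = [MISS, L1-HIT, L1-HIT, MISS, VC-HIT, L1-HIT, MISS, VC-HIT, L1-HIT, MISS, VC-HIT, L1-HIT, L1-HIT, L1-HIT]

  [0] addr=0xcb blk=12 s=0: MISS | VC []
  [1] addr=0xc5 blk=12 s=0: L1-HIT | VC []
  [2] addr=0xcd blk=12 s=0: L1-HIT | VC []
  [3] addr=0xe8 blk=14 s=0: MISS | VC [12]
  [4] addr=0xc0 blk=12 s=0: VC-HIT | VC [14]
  [5] addr=0xc5 blk=12 s=0: L1-HIT | VC [14]
  [6] addr=0x4e blk=4 s=0: MISS | VC [14, 12]
  [7] addr=0xc8 blk=12 s=0: VC-HIT | VC [14, 4]
  [8] addr=0xc6 blk=12 s=0: L1-HIT | VC [14, 4]
  [9] addr=0x66 blk=6 s=0: MISS | VC [14, 4, 12]
  [10] addr=0xeb blk=14 s=0: VC-HIT | VC [6, 4, 12]
  [11] addr=0xe0 blk=14 s=0: L1-HIT | VC [6, 4, 12]
  [12] addr=0xe2 blk=14 s=0: L1-HIT | VC [6, 4, 12]
  [13] addr=0xef blk=14 s=0: L1-HIT | VC [6, 4, 12]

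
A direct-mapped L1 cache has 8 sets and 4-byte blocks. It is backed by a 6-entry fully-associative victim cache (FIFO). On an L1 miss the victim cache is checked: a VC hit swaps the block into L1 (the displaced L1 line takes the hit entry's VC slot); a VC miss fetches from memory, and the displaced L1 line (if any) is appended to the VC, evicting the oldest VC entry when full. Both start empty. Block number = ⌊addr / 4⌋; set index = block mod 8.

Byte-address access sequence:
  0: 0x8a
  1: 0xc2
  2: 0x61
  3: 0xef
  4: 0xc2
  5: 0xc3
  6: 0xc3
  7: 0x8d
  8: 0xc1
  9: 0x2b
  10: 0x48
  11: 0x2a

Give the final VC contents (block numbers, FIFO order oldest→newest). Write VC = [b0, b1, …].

VC = [24, 59, 34, 18]

  [0] addr=0x8a blk=34 s=2: MISS | VC []
  [1] addr=0xc2 blk=48 s=0: MISS | VC []
  [2] addr=0x61 blk=24 s=0: MISS | VC [48]
  [3] addr=0xef blk=59 s=3: MISS | VC [48]
  [4] addr=0xc2 blk=48 s=0: VC-HIT | VC [24]
  [5] addr=0xc3 blk=48 s=0: L1-HIT | VC [24]
  [6] addr=0xc3 blk=48 s=0: L1-HIT | VC [24]
  [7] addr=0x8d blk=35 s=3: MISS | VC [24, 59]
  [8] addr=0xc1 blk=48 s=0: L1-HIT | VC [24, 59]
  [9] addr=0x2b blk=10 s=2: MISS | VC [24, 59, 34]
  [10] addr=0x48 blk=18 s=2: MISS | VC [24, 59, 34, 10]
  [11] addr=0x2a blk=10 s=2: VC-HIT | VC [24, 59, 34, 18]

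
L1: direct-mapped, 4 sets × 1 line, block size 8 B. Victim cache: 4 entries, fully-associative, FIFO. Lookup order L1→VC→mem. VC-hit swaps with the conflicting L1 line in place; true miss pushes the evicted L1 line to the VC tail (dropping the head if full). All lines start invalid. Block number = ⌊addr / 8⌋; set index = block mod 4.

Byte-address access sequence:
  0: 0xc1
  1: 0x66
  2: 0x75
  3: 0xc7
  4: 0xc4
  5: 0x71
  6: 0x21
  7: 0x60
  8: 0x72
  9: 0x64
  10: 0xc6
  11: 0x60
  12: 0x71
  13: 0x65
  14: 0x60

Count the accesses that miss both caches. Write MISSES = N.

MISSES = 4

#0 0xc1→b24/s0 MISS; vc=[]
#1 0x66→b12/s0 MISS; vc=[24]
#2 0x75→b14/s2 MISS; vc=[24]
#3 0xc7→b24/s0 VC-HIT; vc=[12]
#4 0xc4→b24/s0 L1-HIT; vc=[12]
#5 0x71→b14/s2 L1-HIT; vc=[12]
#6 0x21→b4/s0 MISS; vc=[12,24]
#7 0x60→b12/s0 VC-HIT; vc=[4,24]
#8 0x72→b14/s2 L1-HIT; vc=[4,24]
#9 0x64→b12/s0 L1-HIT; vc=[4,24]
#10 0xc6→b24/s0 VC-HIT; vc=[4,12]
#11 0x60→b12/s0 VC-HIT; vc=[4,24]
#12 0x71→b14/s2 L1-HIT; vc=[4,24]
#13 0x65→b12/s0 L1-HIT; vc=[4,24]
#14 0x60→b12/s0 L1-HIT; vc=[4,24]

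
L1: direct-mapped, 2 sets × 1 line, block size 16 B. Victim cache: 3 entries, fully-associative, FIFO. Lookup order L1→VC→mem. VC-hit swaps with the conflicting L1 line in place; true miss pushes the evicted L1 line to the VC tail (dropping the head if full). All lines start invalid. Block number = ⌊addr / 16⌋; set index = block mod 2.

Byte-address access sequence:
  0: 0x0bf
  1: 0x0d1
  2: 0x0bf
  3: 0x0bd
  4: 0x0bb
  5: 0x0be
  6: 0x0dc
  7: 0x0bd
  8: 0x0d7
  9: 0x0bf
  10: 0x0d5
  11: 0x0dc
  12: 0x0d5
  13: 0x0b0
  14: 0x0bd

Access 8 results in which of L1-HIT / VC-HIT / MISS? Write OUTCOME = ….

  [0] addr=0xbf blk=11 s=1: MISS | VC []
  [1] addr=0xd1 blk=13 s=1: MISS | VC [11]
  [2] addr=0xbf blk=11 s=1: VC-HIT | VC [13]
  [3] addr=0xbd blk=11 s=1: L1-HIT | VC [13]
  [4] addr=0xbb blk=11 s=1: L1-HIT | VC [13]
  [5] addr=0xbe blk=11 s=1: L1-HIT | VC [13]
  [6] addr=0xdc blk=13 s=1: VC-HIT | VC [11]
  [7] addr=0xbd blk=11 s=1: VC-HIT | VC [13]
  [8] addr=0xd7 blk=13 s=1: VC-HIT | VC [11]
  [9] addr=0xbf blk=11 s=1: VC-HIT | VC [13]
  [10] addr=0xd5 blk=13 s=1: VC-HIT | VC [11]
  [11] addr=0xdc blk=13 s=1: L1-HIT | VC [11]
  [12] addr=0xd5 blk=13 s=1: L1-HIT | VC [11]
  [13] addr=0xb0 blk=11 s=1: VC-HIT | VC [13]
  [14] addr=0xbd blk=11 s=1: L1-HIT | VC [13]

OUTCOME = VC-HIT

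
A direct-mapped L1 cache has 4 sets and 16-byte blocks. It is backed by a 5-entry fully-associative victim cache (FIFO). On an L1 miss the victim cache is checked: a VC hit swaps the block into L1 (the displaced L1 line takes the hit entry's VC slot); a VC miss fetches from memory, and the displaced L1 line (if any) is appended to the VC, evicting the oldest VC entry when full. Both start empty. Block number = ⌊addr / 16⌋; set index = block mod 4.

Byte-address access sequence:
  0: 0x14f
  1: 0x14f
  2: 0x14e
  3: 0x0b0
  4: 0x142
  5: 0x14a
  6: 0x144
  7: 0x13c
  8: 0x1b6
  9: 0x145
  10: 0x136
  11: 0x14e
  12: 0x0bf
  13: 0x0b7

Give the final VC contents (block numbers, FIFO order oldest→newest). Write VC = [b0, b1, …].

0: 0x14f (blk 20, set 0) → MISS  vc=[]
1: 0x14f (blk 20, set 0) → L1-HIT  vc=[]
2: 0x14e (blk 20, set 0) → L1-HIT  vc=[]
3: 0xb0 (blk 11, set 3) → MISS  vc=[]
4: 0x142 (blk 20, set 0) → L1-HIT  vc=[]
5: 0x14a (blk 20, set 0) → L1-HIT  vc=[]
6: 0x144 (blk 20, set 0) → L1-HIT  vc=[]
7: 0x13c (blk 19, set 3) → MISS  vc=[11]
8: 0x1b6 (blk 27, set 3) → MISS  vc=[11, 19]
9: 0x145 (blk 20, set 0) → L1-HIT  vc=[11, 19]
10: 0x136 (blk 19, set 3) → VC-HIT  vc=[11, 27]
11: 0x14e (blk 20, set 0) → L1-HIT  vc=[11, 27]
12: 0xbf (blk 11, set 3) → VC-HIT  vc=[19, 27]
13: 0xb7 (blk 11, set 3) → L1-HIT  vc=[19, 27]

VC = [19, 27]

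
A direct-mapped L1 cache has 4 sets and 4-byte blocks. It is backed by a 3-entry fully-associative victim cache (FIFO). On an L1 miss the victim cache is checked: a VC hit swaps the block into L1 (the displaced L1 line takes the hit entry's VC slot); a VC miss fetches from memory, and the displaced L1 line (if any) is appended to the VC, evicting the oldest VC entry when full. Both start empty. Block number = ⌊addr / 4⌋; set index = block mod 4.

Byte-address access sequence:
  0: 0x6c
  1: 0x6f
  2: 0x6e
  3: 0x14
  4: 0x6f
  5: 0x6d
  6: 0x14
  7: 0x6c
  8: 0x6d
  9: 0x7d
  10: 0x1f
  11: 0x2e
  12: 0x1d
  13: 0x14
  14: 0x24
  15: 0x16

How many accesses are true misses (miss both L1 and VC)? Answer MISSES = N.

MISSES = 6

  [0] addr=0x6c blk=27 s=3: MISS | VC []
  [1] addr=0x6f blk=27 s=3: L1-HIT | VC []
  [2] addr=0x6e blk=27 s=3: L1-HIT | VC []
  [3] addr=0x14 blk=5 s=1: MISS | VC []
  [4] addr=0x6f blk=27 s=3: L1-HIT | VC []
  [5] addr=0x6d blk=27 s=3: L1-HIT | VC []
  [6] addr=0x14 blk=5 s=1: L1-HIT | VC []
  [7] addr=0x6c blk=27 s=3: L1-HIT | VC []
  [8] addr=0x6d blk=27 s=3: L1-HIT | VC []
  [9] addr=0x7d blk=31 s=3: MISS | VC [27]
  [10] addr=0x1f blk=7 s=3: MISS | VC [27, 31]
  [11] addr=0x2e blk=11 s=3: MISS | VC [27, 31, 7]
  [12] addr=0x1d blk=7 s=3: VC-HIT | VC [27, 31, 11]
  [13] addr=0x14 blk=5 s=1: L1-HIT | VC [27, 31, 11]
  [14] addr=0x24 blk=9 s=1: MISS | VC [31, 11, 5]
  [15] addr=0x16 blk=5 s=1: VC-HIT | VC [31, 11, 9]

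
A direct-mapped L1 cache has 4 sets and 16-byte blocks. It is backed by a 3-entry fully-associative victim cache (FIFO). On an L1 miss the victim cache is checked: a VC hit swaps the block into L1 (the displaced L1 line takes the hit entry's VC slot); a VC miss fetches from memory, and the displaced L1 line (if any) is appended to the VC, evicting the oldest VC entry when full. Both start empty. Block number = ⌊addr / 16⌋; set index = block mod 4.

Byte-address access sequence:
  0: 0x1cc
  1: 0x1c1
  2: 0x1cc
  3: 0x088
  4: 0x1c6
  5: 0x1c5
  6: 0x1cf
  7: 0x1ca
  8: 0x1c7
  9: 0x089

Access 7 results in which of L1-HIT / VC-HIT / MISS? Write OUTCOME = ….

OUTCOME = L1-HIT

  [0] addr=0x1cc blk=28 s=0: MISS | VC []
  [1] addr=0x1c1 blk=28 s=0: L1-HIT | VC []
  [2] addr=0x1cc blk=28 s=0: L1-HIT | VC []
  [3] addr=0x88 blk=8 s=0: MISS | VC [28]
  [4] addr=0x1c6 blk=28 s=0: VC-HIT | VC [8]
  [5] addr=0x1c5 blk=28 s=0: L1-HIT | VC [8]
  [6] addr=0x1cf blk=28 s=0: L1-HIT | VC [8]
  [7] addr=0x1ca blk=28 s=0: L1-HIT | VC [8]
  [8] addr=0x1c7 blk=28 s=0: L1-HIT | VC [8]
  [9] addr=0x89 blk=8 s=0: VC-HIT | VC [28]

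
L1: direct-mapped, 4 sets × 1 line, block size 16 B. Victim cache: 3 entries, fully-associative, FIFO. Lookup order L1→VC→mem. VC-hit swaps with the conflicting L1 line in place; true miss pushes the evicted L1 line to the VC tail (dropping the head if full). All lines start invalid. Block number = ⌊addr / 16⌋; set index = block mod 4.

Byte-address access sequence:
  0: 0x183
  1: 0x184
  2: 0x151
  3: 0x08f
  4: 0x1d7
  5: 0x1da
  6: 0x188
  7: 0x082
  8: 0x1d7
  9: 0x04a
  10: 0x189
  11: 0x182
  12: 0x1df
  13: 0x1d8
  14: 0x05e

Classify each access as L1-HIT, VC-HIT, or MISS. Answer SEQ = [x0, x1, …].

#0 0x183→b24/s0 MISS; vc=[]
#1 0x184→b24/s0 L1-HIT; vc=[]
#2 0x151→b21/s1 MISS; vc=[]
#3 0x8f→b8/s0 MISS; vc=[24]
#4 0x1d7→b29/s1 MISS; vc=[24,21]
#5 0x1da→b29/s1 L1-HIT; vc=[24,21]
#6 0x188→b24/s0 VC-HIT; vc=[8,21]
#7 0x82→b8/s0 VC-HIT; vc=[24,21]
#8 0x1d7→b29/s1 L1-HIT; vc=[24,21]
#9 0x4a→b4/s0 MISS; vc=[24,21,8]
#10 0x189→b24/s0 VC-HIT; vc=[4,21,8]
#11 0x182→b24/s0 L1-HIT; vc=[4,21,8]
#12 0x1df→b29/s1 L1-HIT; vc=[4,21,8]
#13 0x1d8→b29/s1 L1-HIT; vc=[4,21,8]
#14 0x5e→b5/s1 MISS; vc=[21,8,29]

SEQ = [MISS, L1-HIT, MISS, MISS, MISS, L1-HIT, VC-HIT, VC-HIT, L1-HIT, MISS, VC-HIT, L1-HIT, L1-HIT, L1-HIT, MISS]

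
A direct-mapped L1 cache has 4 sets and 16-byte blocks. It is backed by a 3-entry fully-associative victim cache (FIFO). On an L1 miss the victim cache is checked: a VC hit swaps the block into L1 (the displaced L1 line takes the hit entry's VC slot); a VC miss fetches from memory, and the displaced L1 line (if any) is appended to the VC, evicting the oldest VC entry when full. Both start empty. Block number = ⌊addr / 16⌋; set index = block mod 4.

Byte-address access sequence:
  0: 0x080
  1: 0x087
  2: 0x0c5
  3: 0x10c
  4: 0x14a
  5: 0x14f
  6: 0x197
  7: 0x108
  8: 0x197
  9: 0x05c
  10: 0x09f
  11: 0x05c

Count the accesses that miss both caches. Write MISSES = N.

MISSES = 7

  [0] addr=0x80 blk=8 s=0: MISS | VC []
  [1] addr=0x87 blk=8 s=0: L1-HIT | VC []
  [2] addr=0xc5 blk=12 s=0: MISS | VC [8]
  [3] addr=0x10c blk=16 s=0: MISS | VC [8, 12]
  [4] addr=0x14a blk=20 s=0: MISS | VC [8, 12, 16]
  [5] addr=0x14f blk=20 s=0: L1-HIT | VC [8, 12, 16]
  [6] addr=0x197 blk=25 s=1: MISS | VC [8, 12, 16]
  [7] addr=0x108 blk=16 s=0: VC-HIT | VC [8, 12, 20]
  [8] addr=0x197 blk=25 s=1: L1-HIT | VC [8, 12, 20]
  [9] addr=0x5c blk=5 s=1: MISS | VC [12, 20, 25]
  [10] addr=0x9f blk=9 s=1: MISS | VC [20, 25, 5]
  [11] addr=0x5c blk=5 s=1: VC-HIT | VC [20, 25, 9]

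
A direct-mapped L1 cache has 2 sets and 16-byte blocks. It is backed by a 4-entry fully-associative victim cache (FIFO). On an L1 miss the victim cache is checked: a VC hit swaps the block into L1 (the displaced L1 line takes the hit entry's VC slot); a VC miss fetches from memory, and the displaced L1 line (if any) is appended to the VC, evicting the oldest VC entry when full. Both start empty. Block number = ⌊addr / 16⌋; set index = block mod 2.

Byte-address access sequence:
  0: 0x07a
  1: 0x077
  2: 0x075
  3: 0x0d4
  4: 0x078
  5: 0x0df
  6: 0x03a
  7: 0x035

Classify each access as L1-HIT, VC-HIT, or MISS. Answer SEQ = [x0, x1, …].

SEQ = [MISS, L1-HIT, L1-HIT, MISS, VC-HIT, VC-HIT, MISS, L1-HIT]

#0 0x7a→b7/s1 MISS; vc=[]
#1 0x77→b7/s1 L1-HIT; vc=[]
#2 0x75→b7/s1 L1-HIT; vc=[]
#3 0xd4→b13/s1 MISS; vc=[7]
#4 0x78→b7/s1 VC-HIT; vc=[13]
#5 0xdf→b13/s1 VC-HIT; vc=[7]
#6 0x3a→b3/s1 MISS; vc=[7,13]
#7 0x35→b3/s1 L1-HIT; vc=[7,13]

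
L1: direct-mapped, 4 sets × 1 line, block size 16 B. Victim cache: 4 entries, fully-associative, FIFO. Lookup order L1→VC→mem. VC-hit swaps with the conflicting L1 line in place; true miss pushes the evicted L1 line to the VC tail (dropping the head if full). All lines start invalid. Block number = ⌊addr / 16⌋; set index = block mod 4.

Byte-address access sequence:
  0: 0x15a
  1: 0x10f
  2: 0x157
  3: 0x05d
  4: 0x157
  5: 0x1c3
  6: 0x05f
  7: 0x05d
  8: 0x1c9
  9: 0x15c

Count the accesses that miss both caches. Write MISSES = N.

#0 0x15a→b21/s1 MISS; vc=[]
#1 0x10f→b16/s0 MISS; vc=[]
#2 0x157→b21/s1 L1-HIT; vc=[]
#3 0x5d→b5/s1 MISS; vc=[21]
#4 0x157→b21/s1 VC-HIT; vc=[5]
#5 0x1c3→b28/s0 MISS; vc=[5,16]
#6 0x5f→b5/s1 VC-HIT; vc=[21,16]
#7 0x5d→b5/s1 L1-HIT; vc=[21,16]
#8 0x1c9→b28/s0 L1-HIT; vc=[21,16]
#9 0x15c→b21/s1 VC-HIT; vc=[5,16]

MISSES = 4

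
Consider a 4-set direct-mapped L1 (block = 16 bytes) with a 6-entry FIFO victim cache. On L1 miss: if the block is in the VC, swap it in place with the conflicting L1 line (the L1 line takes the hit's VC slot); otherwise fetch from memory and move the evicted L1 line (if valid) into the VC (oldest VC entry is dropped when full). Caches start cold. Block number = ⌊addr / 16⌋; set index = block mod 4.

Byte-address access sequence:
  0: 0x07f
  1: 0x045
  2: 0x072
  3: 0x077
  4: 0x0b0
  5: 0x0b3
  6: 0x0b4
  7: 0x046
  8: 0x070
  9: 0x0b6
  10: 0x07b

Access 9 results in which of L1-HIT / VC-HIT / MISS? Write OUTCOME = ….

OUTCOME = VC-HIT

#0 0x7f→b7/s3 MISS; vc=[]
#1 0x45→b4/s0 MISS; vc=[]
#2 0x72→b7/s3 L1-HIT; vc=[]
#3 0x77→b7/s3 L1-HIT; vc=[]
#4 0xb0→b11/s3 MISS; vc=[7]
#5 0xb3→b11/s3 L1-HIT; vc=[7]
#6 0xb4→b11/s3 L1-HIT; vc=[7]
#7 0x46→b4/s0 L1-HIT; vc=[7]
#8 0x70→b7/s3 VC-HIT; vc=[11]
#9 0xb6→b11/s3 VC-HIT; vc=[7]
#10 0x7b→b7/s3 VC-HIT; vc=[11]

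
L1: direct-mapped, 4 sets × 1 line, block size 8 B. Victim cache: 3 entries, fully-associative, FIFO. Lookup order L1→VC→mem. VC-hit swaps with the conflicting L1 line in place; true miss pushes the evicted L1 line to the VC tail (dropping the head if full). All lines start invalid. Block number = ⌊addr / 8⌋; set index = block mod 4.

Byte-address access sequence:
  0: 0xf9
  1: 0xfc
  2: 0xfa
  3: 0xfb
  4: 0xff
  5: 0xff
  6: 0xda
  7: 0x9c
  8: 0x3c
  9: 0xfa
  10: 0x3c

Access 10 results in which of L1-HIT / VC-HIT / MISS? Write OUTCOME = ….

  [0] addr=0xf9 blk=31 s=3: MISS | VC []
  [1] addr=0xfc blk=31 s=3: L1-HIT | VC []
  [2] addr=0xfa blk=31 s=3: L1-HIT | VC []
  [3] addr=0xfb blk=31 s=3: L1-HIT | VC []
  [4] addr=0xff blk=31 s=3: L1-HIT | VC []
  [5] addr=0xff blk=31 s=3: L1-HIT | VC []
  [6] addr=0xda blk=27 s=3: MISS | VC [31]
  [7] addr=0x9c blk=19 s=3: MISS | VC [31, 27]
  [8] addr=0x3c blk=7 s=3: MISS | VC [31, 27, 19]
  [9] addr=0xfa blk=31 s=3: VC-HIT | VC [7, 27, 19]
  [10] addr=0x3c blk=7 s=3: VC-HIT | VC [31, 27, 19]

OUTCOME = VC-HIT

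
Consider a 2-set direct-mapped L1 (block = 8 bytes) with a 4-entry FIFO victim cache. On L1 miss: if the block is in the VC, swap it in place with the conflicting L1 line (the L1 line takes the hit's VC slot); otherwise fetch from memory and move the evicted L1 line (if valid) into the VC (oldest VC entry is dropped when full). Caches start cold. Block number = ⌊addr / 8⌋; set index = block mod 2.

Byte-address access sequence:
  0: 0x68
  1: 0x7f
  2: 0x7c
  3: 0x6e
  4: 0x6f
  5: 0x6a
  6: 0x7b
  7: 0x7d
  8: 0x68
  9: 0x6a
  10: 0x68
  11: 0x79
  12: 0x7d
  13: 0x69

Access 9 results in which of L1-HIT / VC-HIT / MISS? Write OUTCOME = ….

#0 0x68→b13/s1 MISS; vc=[]
#1 0x7f→b15/s1 MISS; vc=[13]
#2 0x7c→b15/s1 L1-HIT; vc=[13]
#3 0x6e→b13/s1 VC-HIT; vc=[15]
#4 0x6f→b13/s1 L1-HIT; vc=[15]
#5 0x6a→b13/s1 L1-HIT; vc=[15]
#6 0x7b→b15/s1 VC-HIT; vc=[13]
#7 0x7d→b15/s1 L1-HIT; vc=[13]
#8 0x68→b13/s1 VC-HIT; vc=[15]
#9 0x6a→b13/s1 L1-HIT; vc=[15]
#10 0x68→b13/s1 L1-HIT; vc=[15]
#11 0x79→b15/s1 VC-HIT; vc=[13]
#12 0x7d→b15/s1 L1-HIT; vc=[13]
#13 0x69→b13/s1 VC-HIT; vc=[15]

OUTCOME = L1-HIT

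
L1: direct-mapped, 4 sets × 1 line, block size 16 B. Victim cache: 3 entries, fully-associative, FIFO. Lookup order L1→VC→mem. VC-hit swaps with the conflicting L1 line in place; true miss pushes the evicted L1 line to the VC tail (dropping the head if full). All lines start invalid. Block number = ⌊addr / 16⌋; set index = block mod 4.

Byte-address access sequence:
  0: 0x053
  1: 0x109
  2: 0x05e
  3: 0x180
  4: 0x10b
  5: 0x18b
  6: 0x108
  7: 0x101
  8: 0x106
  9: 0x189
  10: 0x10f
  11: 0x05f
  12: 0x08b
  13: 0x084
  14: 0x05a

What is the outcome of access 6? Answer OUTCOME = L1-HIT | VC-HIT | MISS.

OUTCOME = VC-HIT

0: 0x53 (blk 5, set 1) → MISS  vc=[]
1: 0x109 (blk 16, set 0) → MISS  vc=[]
2: 0x5e (blk 5, set 1) → L1-HIT  vc=[]
3: 0x180 (blk 24, set 0) → MISS  vc=[16]
4: 0x10b (blk 16, set 0) → VC-HIT  vc=[24]
5: 0x18b (blk 24, set 0) → VC-HIT  vc=[16]
6: 0x108 (blk 16, set 0) → VC-HIT  vc=[24]
7: 0x101 (blk 16, set 0) → L1-HIT  vc=[24]
8: 0x106 (blk 16, set 0) → L1-HIT  vc=[24]
9: 0x189 (blk 24, set 0) → VC-HIT  vc=[16]
10: 0x10f (blk 16, set 0) → VC-HIT  vc=[24]
11: 0x5f (blk 5, set 1) → L1-HIT  vc=[24]
12: 0x8b (blk 8, set 0) → MISS  vc=[24, 16]
13: 0x84 (blk 8, set 0) → L1-HIT  vc=[24, 16]
14: 0x5a (blk 5, set 1) → L1-HIT  vc=[24, 16]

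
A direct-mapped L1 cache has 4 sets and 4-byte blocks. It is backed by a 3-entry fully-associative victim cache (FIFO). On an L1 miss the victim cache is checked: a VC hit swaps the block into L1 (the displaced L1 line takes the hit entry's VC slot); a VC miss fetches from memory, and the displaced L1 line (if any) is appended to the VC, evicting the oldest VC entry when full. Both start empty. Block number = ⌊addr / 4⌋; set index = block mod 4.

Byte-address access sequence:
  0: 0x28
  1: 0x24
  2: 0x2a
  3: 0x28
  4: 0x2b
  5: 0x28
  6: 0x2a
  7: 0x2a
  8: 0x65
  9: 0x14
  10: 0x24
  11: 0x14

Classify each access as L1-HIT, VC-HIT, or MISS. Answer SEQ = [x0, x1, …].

SEQ = [MISS, MISS, L1-HIT, L1-HIT, L1-HIT, L1-HIT, L1-HIT, L1-HIT, MISS, MISS, VC-HIT, VC-HIT]

0: 0x28 (blk 10, set 2) → MISS  vc=[]
1: 0x24 (blk 9, set 1) → MISS  vc=[]
2: 0x2a (blk 10, set 2) → L1-HIT  vc=[]
3: 0x28 (blk 10, set 2) → L1-HIT  vc=[]
4: 0x2b (blk 10, set 2) → L1-HIT  vc=[]
5: 0x28 (blk 10, set 2) → L1-HIT  vc=[]
6: 0x2a (blk 10, set 2) → L1-HIT  vc=[]
7: 0x2a (blk 10, set 2) → L1-HIT  vc=[]
8: 0x65 (blk 25, set 1) → MISS  vc=[9]
9: 0x14 (blk 5, set 1) → MISS  vc=[9, 25]
10: 0x24 (blk 9, set 1) → VC-HIT  vc=[5, 25]
11: 0x14 (blk 5, set 1) → VC-HIT  vc=[9, 25]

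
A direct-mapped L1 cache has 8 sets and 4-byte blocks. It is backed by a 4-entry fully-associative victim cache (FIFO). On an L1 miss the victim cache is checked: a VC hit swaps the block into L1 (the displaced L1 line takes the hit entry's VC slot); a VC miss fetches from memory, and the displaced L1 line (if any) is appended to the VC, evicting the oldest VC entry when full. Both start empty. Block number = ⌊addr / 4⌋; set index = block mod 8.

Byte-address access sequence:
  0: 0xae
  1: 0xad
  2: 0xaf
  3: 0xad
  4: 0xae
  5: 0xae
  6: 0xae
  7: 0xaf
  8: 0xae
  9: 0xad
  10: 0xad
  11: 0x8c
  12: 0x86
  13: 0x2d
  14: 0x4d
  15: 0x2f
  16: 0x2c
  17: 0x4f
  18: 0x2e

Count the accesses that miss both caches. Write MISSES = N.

  [0] addr=0xae blk=43 s=3: MISS | VC []
  [1] addr=0xad blk=43 s=3: L1-HIT | VC []
  [2] addr=0xaf blk=43 s=3: L1-HIT | VC []
  [3] addr=0xad blk=43 s=3: L1-HIT | VC []
  [4] addr=0xae blk=43 s=3: L1-HIT | VC []
  [5] addr=0xae blk=43 s=3: L1-HIT | VC []
  [6] addr=0xae blk=43 s=3: L1-HIT | VC []
  [7] addr=0xaf blk=43 s=3: L1-HIT | VC []
  [8] addr=0xae blk=43 s=3: L1-HIT | VC []
  [9] addr=0xad blk=43 s=3: L1-HIT | VC []
  [10] addr=0xad blk=43 s=3: L1-HIT | VC []
  [11] addr=0x8c blk=35 s=3: MISS | VC [43]
  [12] addr=0x86 blk=33 s=1: MISS | VC [43]
  [13] addr=0x2d blk=11 s=3: MISS | VC [43, 35]
  [14] addr=0x4d blk=19 s=3: MISS | VC [43, 35, 11]
  [15] addr=0x2f blk=11 s=3: VC-HIT | VC [43, 35, 19]
  [16] addr=0x2c blk=11 s=3: L1-HIT | VC [43, 35, 19]
  [17] addr=0x4f blk=19 s=3: VC-HIT | VC [43, 35, 11]
  [18] addr=0x2e blk=11 s=3: VC-HIT | VC [43, 35, 19]

MISSES = 5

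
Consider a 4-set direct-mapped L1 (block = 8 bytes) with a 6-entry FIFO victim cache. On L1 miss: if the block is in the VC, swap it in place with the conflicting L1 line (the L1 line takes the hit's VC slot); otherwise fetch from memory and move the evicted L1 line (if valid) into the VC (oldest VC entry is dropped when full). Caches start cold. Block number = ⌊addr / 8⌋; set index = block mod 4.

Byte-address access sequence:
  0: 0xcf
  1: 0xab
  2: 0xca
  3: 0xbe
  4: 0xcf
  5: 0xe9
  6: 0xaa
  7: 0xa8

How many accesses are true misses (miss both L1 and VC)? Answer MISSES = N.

MISSES = 4

  [0] addr=0xcf blk=25 s=1: MISS | VC []
  [1] addr=0xab blk=21 s=1: MISS | VC [25]
  [2] addr=0xca blk=25 s=1: VC-HIT | VC [21]
  [3] addr=0xbe blk=23 s=3: MISS | VC [21]
  [4] addr=0xcf blk=25 s=1: L1-HIT | VC [21]
  [5] addr=0xe9 blk=29 s=1: MISS | VC [21, 25]
  [6] addr=0xaa blk=21 s=1: VC-HIT | VC [29, 25]
  [7] addr=0xa8 blk=21 s=1: L1-HIT | VC [29, 25]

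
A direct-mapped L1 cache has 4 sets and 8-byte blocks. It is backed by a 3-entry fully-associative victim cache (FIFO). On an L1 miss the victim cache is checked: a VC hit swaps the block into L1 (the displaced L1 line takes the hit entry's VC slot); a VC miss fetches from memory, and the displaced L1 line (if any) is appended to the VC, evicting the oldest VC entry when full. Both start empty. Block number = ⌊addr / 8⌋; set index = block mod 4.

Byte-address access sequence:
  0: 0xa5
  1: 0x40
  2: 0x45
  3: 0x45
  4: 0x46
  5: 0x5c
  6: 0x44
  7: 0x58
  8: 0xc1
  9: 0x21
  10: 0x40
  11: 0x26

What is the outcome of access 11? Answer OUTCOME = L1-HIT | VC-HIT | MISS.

OUTCOME = VC-HIT

  [0] addr=0xa5 blk=20 s=0: MISS | VC []
  [1] addr=0x40 blk=8 s=0: MISS | VC [20]
  [2] addr=0x45 blk=8 s=0: L1-HIT | VC [20]
  [3] addr=0x45 blk=8 s=0: L1-HIT | VC [20]
  [4] addr=0x46 blk=8 s=0: L1-HIT | VC [20]
  [5] addr=0x5c blk=11 s=3: MISS | VC [20]
  [6] addr=0x44 blk=8 s=0: L1-HIT | VC [20]
  [7] addr=0x58 blk=11 s=3: L1-HIT | VC [20]
  [8] addr=0xc1 blk=24 s=0: MISS | VC [20, 8]
  [9] addr=0x21 blk=4 s=0: MISS | VC [20, 8, 24]
  [10] addr=0x40 blk=8 s=0: VC-HIT | VC [20, 4, 24]
  [11] addr=0x26 blk=4 s=0: VC-HIT | VC [20, 8, 24]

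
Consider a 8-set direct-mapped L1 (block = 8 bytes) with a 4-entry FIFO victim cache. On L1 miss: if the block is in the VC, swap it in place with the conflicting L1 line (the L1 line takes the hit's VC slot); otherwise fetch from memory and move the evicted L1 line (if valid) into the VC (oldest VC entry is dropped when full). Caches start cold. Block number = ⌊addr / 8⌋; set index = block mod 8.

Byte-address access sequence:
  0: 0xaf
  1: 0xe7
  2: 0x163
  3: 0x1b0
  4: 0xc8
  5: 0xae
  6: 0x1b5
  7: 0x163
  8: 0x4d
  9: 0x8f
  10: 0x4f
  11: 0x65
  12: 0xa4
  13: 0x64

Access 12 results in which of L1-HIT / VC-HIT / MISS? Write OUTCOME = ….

OUTCOME = MISS

0: 0xaf (blk 21, set 5) → MISS  vc=[]
1: 0xe7 (blk 28, set 4) → MISS  vc=[]
2: 0x163 (blk 44, set 4) → MISS  vc=[28]
3: 0x1b0 (blk 54, set 6) → MISS  vc=[28]
4: 0xc8 (blk 25, set 1) → MISS  vc=[28]
5: 0xae (blk 21, set 5) → L1-HIT  vc=[28]
6: 0x1b5 (blk 54, set 6) → L1-HIT  vc=[28]
7: 0x163 (blk 44, set 4) → L1-HIT  vc=[28]
8: 0x4d (blk 9, set 1) → MISS  vc=[28, 25]
9: 0x8f (blk 17, set 1) → MISS  vc=[28, 25, 9]
10: 0x4f (blk 9, set 1) → VC-HIT  vc=[28, 25, 17]
11: 0x65 (blk 12, set 4) → MISS  vc=[28, 25, 17, 44]
12: 0xa4 (blk 20, set 4) → MISS  vc=[25, 17, 44, 12]
13: 0x64 (blk 12, set 4) → VC-HIT  vc=[25, 17, 44, 20]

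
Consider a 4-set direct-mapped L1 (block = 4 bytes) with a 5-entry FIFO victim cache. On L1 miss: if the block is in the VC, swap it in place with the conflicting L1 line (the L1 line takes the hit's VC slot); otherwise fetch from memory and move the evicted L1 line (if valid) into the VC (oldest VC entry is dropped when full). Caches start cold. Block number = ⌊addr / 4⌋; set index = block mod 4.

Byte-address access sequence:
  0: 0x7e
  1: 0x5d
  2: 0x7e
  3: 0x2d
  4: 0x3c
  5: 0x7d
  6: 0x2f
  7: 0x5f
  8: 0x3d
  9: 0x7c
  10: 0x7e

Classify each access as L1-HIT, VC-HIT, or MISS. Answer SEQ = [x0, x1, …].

SEQ = [MISS, MISS, VC-HIT, MISS, MISS, VC-HIT, VC-HIT, VC-HIT, VC-HIT, VC-HIT, L1-HIT]

  [0] addr=0x7e blk=31 s=3: MISS | VC []
  [1] addr=0x5d blk=23 s=3: MISS | VC [31]
  [2] addr=0x7e blk=31 s=3: VC-HIT | VC [23]
  [3] addr=0x2d blk=11 s=3: MISS | VC [23, 31]
  [4] addr=0x3c blk=15 s=3: MISS | VC [23, 31, 11]
  [5] addr=0x7d blk=31 s=3: VC-HIT | VC [23, 15, 11]
  [6] addr=0x2f blk=11 s=3: VC-HIT | VC [23, 15, 31]
  [7] addr=0x5f blk=23 s=3: VC-HIT | VC [11, 15, 31]
  [8] addr=0x3d blk=15 s=3: VC-HIT | VC [11, 23, 31]
  [9] addr=0x7c blk=31 s=3: VC-HIT | VC [11, 23, 15]
  [10] addr=0x7e blk=31 s=3: L1-HIT | VC [11, 23, 15]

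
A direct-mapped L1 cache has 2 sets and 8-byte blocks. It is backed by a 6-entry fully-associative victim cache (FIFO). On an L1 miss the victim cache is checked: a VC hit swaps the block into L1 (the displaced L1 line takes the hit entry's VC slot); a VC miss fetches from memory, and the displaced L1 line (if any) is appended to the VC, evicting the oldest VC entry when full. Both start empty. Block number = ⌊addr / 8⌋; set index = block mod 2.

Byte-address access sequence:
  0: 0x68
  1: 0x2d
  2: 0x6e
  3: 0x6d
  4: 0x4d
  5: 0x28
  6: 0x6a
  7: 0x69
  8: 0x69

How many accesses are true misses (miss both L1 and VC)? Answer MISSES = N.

  [0] addr=0x68 blk=13 s=1: MISS | VC []
  [1] addr=0x2d blk=5 s=1: MISS | VC [13]
  [2] addr=0x6e blk=13 s=1: VC-HIT | VC [5]
  [3] addr=0x6d blk=13 s=1: L1-HIT | VC [5]
  [4] addr=0x4d blk=9 s=1: MISS | VC [5, 13]
  [5] addr=0x28 blk=5 s=1: VC-HIT | VC [9, 13]
  [6] addr=0x6a blk=13 s=1: VC-HIT | VC [9, 5]
  [7] addr=0x69 blk=13 s=1: L1-HIT | VC [9, 5]
  [8] addr=0x69 blk=13 s=1: L1-HIT | VC [9, 5]

MISSES = 3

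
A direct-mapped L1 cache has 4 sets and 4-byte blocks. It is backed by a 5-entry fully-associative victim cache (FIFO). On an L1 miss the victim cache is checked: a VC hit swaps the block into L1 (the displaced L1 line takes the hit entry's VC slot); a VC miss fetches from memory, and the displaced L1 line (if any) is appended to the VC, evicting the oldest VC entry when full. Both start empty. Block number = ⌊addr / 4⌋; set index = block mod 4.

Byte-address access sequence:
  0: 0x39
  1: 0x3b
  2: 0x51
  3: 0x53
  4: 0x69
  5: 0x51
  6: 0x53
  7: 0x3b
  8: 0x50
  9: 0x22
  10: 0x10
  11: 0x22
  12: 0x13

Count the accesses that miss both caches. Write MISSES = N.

0: 0x39 (blk 14, set 2) → MISS  vc=[]
1: 0x3b (blk 14, set 2) → L1-HIT  vc=[]
2: 0x51 (blk 20, set 0) → MISS  vc=[]
3: 0x53 (blk 20, set 0) → L1-HIT  vc=[]
4: 0x69 (blk 26, set 2) → MISS  vc=[14]
5: 0x51 (blk 20, set 0) → L1-HIT  vc=[14]
6: 0x53 (blk 20, set 0) → L1-HIT  vc=[14]
7: 0x3b (blk 14, set 2) → VC-HIT  vc=[26]
8: 0x50 (blk 20, set 0) → L1-HIT  vc=[26]
9: 0x22 (blk 8, set 0) → MISS  vc=[26, 20]
10: 0x10 (blk 4, set 0) → MISS  vc=[26, 20, 8]
11: 0x22 (blk 8, set 0) → VC-HIT  vc=[26, 20, 4]
12: 0x13 (blk 4, set 0) → VC-HIT  vc=[26, 20, 8]

MISSES = 5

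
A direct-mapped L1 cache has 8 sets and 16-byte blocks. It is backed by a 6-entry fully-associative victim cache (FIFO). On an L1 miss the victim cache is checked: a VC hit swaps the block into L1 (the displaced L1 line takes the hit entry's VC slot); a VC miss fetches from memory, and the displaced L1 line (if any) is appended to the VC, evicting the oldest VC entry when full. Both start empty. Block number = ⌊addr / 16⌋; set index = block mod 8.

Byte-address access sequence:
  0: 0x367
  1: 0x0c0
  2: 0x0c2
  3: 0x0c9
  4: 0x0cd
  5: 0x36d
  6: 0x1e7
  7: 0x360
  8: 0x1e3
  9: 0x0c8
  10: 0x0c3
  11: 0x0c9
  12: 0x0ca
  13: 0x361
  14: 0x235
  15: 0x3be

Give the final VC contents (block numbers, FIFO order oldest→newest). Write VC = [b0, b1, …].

VC = [30, 35]

#0 0x367→b54/s6 MISS; vc=[]
#1 0xc0→b12/s4 MISS; vc=[]
#2 0xc2→b12/s4 L1-HIT; vc=[]
#3 0xc9→b12/s4 L1-HIT; vc=[]
#4 0xcd→b12/s4 L1-HIT; vc=[]
#5 0x36d→b54/s6 L1-HIT; vc=[]
#6 0x1e7→b30/s6 MISS; vc=[54]
#7 0x360→b54/s6 VC-HIT; vc=[30]
#8 0x1e3→b30/s6 VC-HIT; vc=[54]
#9 0xc8→b12/s4 L1-HIT; vc=[54]
#10 0xc3→b12/s4 L1-HIT; vc=[54]
#11 0xc9→b12/s4 L1-HIT; vc=[54]
#12 0xca→b12/s4 L1-HIT; vc=[54]
#13 0x361→b54/s6 VC-HIT; vc=[30]
#14 0x235→b35/s3 MISS; vc=[30]
#15 0x3be→b59/s3 MISS; vc=[30,35]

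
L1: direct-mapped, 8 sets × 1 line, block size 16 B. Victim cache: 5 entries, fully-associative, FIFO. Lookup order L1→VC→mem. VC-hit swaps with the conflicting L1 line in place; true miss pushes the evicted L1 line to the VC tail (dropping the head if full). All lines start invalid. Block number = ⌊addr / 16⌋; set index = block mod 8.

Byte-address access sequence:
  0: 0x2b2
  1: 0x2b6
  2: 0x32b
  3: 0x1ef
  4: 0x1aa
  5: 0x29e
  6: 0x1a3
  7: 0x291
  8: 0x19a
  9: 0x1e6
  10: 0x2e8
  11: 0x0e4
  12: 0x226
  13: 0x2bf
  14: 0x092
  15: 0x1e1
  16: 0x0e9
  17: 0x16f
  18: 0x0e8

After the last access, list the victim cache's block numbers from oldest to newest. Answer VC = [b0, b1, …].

#0 0x2b2→b43/s3 MISS; vc=[]
#1 0x2b6→b43/s3 L1-HIT; vc=[]
#2 0x32b→b50/s2 MISS; vc=[]
#3 0x1ef→b30/s6 MISS; vc=[]
#4 0x1aa→b26/s2 MISS; vc=[50]
#5 0x29e→b41/s1 MISS; vc=[50]
#6 0x1a3→b26/s2 L1-HIT; vc=[50]
#7 0x291→b41/s1 L1-HIT; vc=[50]
#8 0x19a→b25/s1 MISS; vc=[50,41]
#9 0x1e6→b30/s6 L1-HIT; vc=[50,41]
#10 0x2e8→b46/s6 MISS; vc=[50,41,30]
#11 0xe4→b14/s6 MISS; vc=[50,41,30,46]
#12 0x226→b34/s2 MISS; vc=[50,41,30,46,26]
#13 0x2bf→b43/s3 L1-HIT; vc=[50,41,30,46,26]
#14 0x92→b9/s1 MISS; vc=[41,30,46,26,25]
#15 0x1e1→b30/s6 VC-HIT; vc=[41,14,46,26,25]
#16 0xe9→b14/s6 VC-HIT; vc=[41,30,46,26,25]
#17 0x16f→b22/s6 MISS; vc=[30,46,26,25,14]
#18 0xe8→b14/s6 VC-HIT; vc=[30,46,26,25,22]

VC = [30, 46, 26, 25, 22]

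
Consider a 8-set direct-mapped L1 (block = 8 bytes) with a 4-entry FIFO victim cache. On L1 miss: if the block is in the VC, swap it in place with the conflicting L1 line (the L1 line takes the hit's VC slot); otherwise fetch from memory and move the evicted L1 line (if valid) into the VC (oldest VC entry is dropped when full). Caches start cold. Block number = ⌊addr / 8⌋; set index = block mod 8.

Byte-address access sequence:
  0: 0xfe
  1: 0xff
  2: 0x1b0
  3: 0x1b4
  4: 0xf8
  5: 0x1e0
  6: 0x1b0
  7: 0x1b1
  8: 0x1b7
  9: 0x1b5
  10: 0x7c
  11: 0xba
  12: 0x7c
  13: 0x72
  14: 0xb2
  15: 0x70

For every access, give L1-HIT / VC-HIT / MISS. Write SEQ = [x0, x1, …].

SEQ = [MISS, L1-HIT, MISS, L1-HIT, L1-HIT, MISS, L1-HIT, L1-HIT, L1-HIT, L1-HIT, MISS, MISS, VC-HIT, MISS, MISS, VC-HIT]

#0 0xfe→b31/s7 MISS; vc=[]
#1 0xff→b31/s7 L1-HIT; vc=[]
#2 0x1b0→b54/s6 MISS; vc=[]
#3 0x1b4→b54/s6 L1-HIT; vc=[]
#4 0xf8→b31/s7 L1-HIT; vc=[]
#5 0x1e0→b60/s4 MISS; vc=[]
#6 0x1b0→b54/s6 L1-HIT; vc=[]
#7 0x1b1→b54/s6 L1-HIT; vc=[]
#8 0x1b7→b54/s6 L1-HIT; vc=[]
#9 0x1b5→b54/s6 L1-HIT; vc=[]
#10 0x7c→b15/s7 MISS; vc=[31]
#11 0xba→b23/s7 MISS; vc=[31,15]
#12 0x7c→b15/s7 VC-HIT; vc=[31,23]
#13 0x72→b14/s6 MISS; vc=[31,23,54]
#14 0xb2→b22/s6 MISS; vc=[31,23,54,14]
#15 0x70→b14/s6 VC-HIT; vc=[31,23,54,22]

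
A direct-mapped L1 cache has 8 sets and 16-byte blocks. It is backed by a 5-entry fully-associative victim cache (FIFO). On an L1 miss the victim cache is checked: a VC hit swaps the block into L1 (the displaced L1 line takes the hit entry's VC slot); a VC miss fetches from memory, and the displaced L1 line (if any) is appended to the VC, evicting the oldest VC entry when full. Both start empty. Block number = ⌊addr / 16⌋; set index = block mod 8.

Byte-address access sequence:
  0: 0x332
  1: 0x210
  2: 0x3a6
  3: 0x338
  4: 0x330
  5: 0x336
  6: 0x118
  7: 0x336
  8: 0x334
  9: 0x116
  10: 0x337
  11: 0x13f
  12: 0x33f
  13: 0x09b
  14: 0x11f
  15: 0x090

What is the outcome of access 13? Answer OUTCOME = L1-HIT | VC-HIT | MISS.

OUTCOME = MISS

  [0] addr=0x332 blk=51 s=3: MISS | VC []
  [1] addr=0x210 blk=33 s=1: MISS | VC []
  [2] addr=0x3a6 blk=58 s=2: MISS | VC []
  [3] addr=0x338 blk=51 s=3: L1-HIT | VC []
  [4] addr=0x330 blk=51 s=3: L1-HIT | VC []
  [5] addr=0x336 blk=51 s=3: L1-HIT | VC []
  [6] addr=0x118 blk=17 s=1: MISS | VC [33]
  [7] addr=0x336 blk=51 s=3: L1-HIT | VC [33]
  [8] addr=0x334 blk=51 s=3: L1-HIT | VC [33]
  [9] addr=0x116 blk=17 s=1: L1-HIT | VC [33]
  [10] addr=0x337 blk=51 s=3: L1-HIT | VC [33]
  [11] addr=0x13f blk=19 s=3: MISS | VC [33, 51]
  [12] addr=0x33f blk=51 s=3: VC-HIT | VC [33, 19]
  [13] addr=0x9b blk=9 s=1: MISS | VC [33, 19, 17]
  [14] addr=0x11f blk=17 s=1: VC-HIT | VC [33, 19, 9]
  [15] addr=0x90 blk=9 s=1: VC-HIT | VC [33, 19, 17]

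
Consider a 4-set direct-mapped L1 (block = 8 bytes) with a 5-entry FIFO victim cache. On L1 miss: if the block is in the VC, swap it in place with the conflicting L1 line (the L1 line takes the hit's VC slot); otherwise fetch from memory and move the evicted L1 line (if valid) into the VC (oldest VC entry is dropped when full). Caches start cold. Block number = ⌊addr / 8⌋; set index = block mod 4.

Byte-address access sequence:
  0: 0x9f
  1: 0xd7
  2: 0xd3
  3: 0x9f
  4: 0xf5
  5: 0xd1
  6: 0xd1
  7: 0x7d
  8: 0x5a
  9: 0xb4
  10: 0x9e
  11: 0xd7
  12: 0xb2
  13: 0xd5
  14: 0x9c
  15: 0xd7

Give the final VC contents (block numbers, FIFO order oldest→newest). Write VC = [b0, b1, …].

#0 0x9f→b19/s3 MISS; vc=[]
#1 0xd7→b26/s2 MISS; vc=[]
#2 0xd3→b26/s2 L1-HIT; vc=[]
#3 0x9f→b19/s3 L1-HIT; vc=[]
#4 0xf5→b30/s2 MISS; vc=[26]
#5 0xd1→b26/s2 VC-HIT; vc=[30]
#6 0xd1→b26/s2 L1-HIT; vc=[30]
#7 0x7d→b15/s3 MISS; vc=[30,19]
#8 0x5a→b11/s3 MISS; vc=[30,19,15]
#9 0xb4→b22/s2 MISS; vc=[30,19,15,26]
#10 0x9e→b19/s3 VC-HIT; vc=[30,11,15,26]
#11 0xd7→b26/s2 VC-HIT; vc=[30,11,15,22]
#12 0xb2→b22/s2 VC-HIT; vc=[30,11,15,26]
#13 0xd5→b26/s2 VC-HIT; vc=[30,11,15,22]
#14 0x9c→b19/s3 L1-HIT; vc=[30,11,15,22]
#15 0xd7→b26/s2 L1-HIT; vc=[30,11,15,22]

VC = [30, 11, 15, 22]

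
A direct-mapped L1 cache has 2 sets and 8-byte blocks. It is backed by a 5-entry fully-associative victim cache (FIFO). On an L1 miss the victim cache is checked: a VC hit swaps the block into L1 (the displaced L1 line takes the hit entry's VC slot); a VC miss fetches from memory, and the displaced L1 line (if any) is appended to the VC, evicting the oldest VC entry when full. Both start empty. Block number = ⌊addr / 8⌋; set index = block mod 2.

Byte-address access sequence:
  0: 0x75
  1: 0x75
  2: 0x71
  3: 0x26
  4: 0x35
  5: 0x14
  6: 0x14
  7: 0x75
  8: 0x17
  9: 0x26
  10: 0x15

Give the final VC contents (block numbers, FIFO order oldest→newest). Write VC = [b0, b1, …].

  [0] addr=0x75 blk=14 s=0: MISS | VC []
  [1] addr=0x75 blk=14 s=0: L1-HIT | VC []
  [2] addr=0x71 blk=14 s=0: L1-HIT | VC []
  [3] addr=0x26 blk=4 s=0: MISS | VC [14]
  [4] addr=0x35 blk=6 s=0: MISS | VC [14, 4]
  [5] addr=0x14 blk=2 s=0: MISS | VC [14, 4, 6]
  [6] addr=0x14 blk=2 s=0: L1-HIT | VC [14, 4, 6]
  [7] addr=0x75 blk=14 s=0: VC-HIT | VC [2, 4, 6]
  [8] addr=0x17 blk=2 s=0: VC-HIT | VC [14, 4, 6]
  [9] addr=0x26 blk=4 s=0: VC-HIT | VC [14, 2, 6]
  [10] addr=0x15 blk=2 s=0: VC-HIT | VC [14, 4, 6]

VC = [14, 4, 6]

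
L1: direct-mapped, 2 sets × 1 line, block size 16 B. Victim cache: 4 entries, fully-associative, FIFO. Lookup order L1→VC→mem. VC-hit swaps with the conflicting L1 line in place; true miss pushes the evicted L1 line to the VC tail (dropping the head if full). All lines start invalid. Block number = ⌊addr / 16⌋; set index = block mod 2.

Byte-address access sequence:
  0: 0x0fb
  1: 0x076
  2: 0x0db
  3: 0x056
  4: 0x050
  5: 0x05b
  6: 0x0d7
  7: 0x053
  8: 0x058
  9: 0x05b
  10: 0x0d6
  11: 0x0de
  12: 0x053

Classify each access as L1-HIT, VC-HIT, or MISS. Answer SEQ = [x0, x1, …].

#0 0xfb→b15/s1 MISS; vc=[]
#1 0x76→b7/s1 MISS; vc=[15]
#2 0xdb→b13/s1 MISS; vc=[15,7]
#3 0x56→b5/s1 MISS; vc=[15,7,13]
#4 0x50→b5/s1 L1-HIT; vc=[15,7,13]
#5 0x5b→b5/s1 L1-HIT; vc=[15,7,13]
#6 0xd7→b13/s1 VC-HIT; vc=[15,7,5]
#7 0x53→b5/s1 VC-HIT; vc=[15,7,13]
#8 0x58→b5/s1 L1-HIT; vc=[15,7,13]
#9 0x5b→b5/s1 L1-HIT; vc=[15,7,13]
#10 0xd6→b13/s1 VC-HIT; vc=[15,7,5]
#11 0xde→b13/s1 L1-HIT; vc=[15,7,5]
#12 0x53→b5/s1 VC-HIT; vc=[15,7,13]

SEQ = [MISS, MISS, MISS, MISS, L1-HIT, L1-HIT, VC-HIT, VC-HIT, L1-HIT, L1-HIT, VC-HIT, L1-HIT, VC-HIT]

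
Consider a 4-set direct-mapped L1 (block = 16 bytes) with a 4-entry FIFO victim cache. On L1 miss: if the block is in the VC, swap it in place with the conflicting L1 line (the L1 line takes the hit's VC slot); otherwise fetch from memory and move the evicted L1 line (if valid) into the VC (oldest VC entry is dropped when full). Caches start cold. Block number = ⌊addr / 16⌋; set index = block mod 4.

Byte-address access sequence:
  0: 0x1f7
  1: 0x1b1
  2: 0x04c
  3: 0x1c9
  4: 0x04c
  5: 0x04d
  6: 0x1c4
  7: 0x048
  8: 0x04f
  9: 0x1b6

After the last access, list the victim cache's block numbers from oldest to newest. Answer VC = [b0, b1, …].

0: 0x1f7 (blk 31, set 3) → MISS  vc=[]
1: 0x1b1 (blk 27, set 3) → MISS  vc=[31]
2: 0x4c (blk 4, set 0) → MISS  vc=[31]
3: 0x1c9 (blk 28, set 0) → MISS  vc=[31, 4]
4: 0x4c (blk 4, set 0) → VC-HIT  vc=[31, 28]
5: 0x4d (blk 4, set 0) → L1-HIT  vc=[31, 28]
6: 0x1c4 (blk 28, set 0) → VC-HIT  vc=[31, 4]
7: 0x48 (blk 4, set 0) → VC-HIT  vc=[31, 28]
8: 0x4f (blk 4, set 0) → L1-HIT  vc=[31, 28]
9: 0x1b6 (blk 27, set 3) → L1-HIT  vc=[31, 28]

VC = [31, 28]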